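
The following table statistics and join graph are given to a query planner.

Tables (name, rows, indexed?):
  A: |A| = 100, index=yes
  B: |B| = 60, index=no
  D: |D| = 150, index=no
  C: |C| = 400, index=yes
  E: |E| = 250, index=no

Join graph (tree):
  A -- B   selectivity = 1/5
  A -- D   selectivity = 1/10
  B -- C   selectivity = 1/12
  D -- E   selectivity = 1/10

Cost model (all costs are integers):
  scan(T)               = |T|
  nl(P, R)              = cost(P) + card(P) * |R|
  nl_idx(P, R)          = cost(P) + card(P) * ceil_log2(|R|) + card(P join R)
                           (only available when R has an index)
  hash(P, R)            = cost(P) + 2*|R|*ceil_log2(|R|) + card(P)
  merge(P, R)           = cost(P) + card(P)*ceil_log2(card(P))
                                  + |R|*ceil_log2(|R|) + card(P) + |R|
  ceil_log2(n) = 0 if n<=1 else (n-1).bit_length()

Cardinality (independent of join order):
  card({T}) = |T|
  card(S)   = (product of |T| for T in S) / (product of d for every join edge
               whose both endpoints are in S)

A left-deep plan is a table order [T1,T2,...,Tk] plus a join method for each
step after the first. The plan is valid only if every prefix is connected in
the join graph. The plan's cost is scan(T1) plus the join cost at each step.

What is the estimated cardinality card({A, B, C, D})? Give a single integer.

Tables in S: A(100), B(60), C(400), D(150)
Edges inside S: A-B(d=5), A-D(d=10), B-C(d=12)
numerator = 100 * 60 * 400 * 150 = 360000000
denominator = 5 * 10 * 12 = 600
card(S) = 360000000 / 600 = 600000

600000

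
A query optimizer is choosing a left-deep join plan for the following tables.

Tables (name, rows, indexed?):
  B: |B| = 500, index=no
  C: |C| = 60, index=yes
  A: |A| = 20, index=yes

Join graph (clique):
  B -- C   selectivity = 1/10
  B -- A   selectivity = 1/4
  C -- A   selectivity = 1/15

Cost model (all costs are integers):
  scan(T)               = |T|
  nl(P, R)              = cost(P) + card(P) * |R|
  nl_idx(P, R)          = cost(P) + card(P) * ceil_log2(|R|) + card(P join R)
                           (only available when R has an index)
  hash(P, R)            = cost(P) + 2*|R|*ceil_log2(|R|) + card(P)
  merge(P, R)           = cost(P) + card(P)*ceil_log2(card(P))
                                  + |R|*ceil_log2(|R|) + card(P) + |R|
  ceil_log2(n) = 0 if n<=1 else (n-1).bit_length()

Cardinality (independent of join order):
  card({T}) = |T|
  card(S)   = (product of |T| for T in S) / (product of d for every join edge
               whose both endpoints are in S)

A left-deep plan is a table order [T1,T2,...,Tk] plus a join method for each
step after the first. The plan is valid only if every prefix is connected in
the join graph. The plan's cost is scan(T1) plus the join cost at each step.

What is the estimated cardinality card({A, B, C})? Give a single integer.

Tables in S: A(20), B(500), C(60)
Edges inside S: B-C(d=10), B-A(d=4), C-A(d=15)
numerator = 20 * 500 * 60 = 600000
denominator = 10 * 4 * 15 = 600
card(S) = 600000 / 600 = 1000

1000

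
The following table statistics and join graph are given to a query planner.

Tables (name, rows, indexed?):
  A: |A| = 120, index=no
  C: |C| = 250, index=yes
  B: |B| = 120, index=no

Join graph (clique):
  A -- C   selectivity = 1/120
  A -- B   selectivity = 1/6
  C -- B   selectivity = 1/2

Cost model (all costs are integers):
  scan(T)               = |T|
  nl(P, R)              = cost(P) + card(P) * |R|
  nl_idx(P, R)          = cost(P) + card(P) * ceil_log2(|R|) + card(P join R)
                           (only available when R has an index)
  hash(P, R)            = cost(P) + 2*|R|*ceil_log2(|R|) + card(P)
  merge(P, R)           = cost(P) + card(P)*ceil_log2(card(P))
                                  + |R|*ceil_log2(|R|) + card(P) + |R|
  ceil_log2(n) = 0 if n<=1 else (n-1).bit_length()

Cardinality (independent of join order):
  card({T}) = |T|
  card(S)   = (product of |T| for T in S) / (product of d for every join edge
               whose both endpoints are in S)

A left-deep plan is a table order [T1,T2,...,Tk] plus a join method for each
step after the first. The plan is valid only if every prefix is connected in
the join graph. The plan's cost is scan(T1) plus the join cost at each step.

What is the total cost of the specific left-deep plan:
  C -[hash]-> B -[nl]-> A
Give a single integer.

step 1: scan C: cost=250, card=250
step 2: join B via hash
    card(P join B) = 250*120/(2) = 15000
    cost = 250 + 2*120*7 + 250 = 2180
step 3: join A via nl
    card(P join A) = 15000*120/(120*6) = 2500
    cost = 2180 + 15000*120 = 1802180

1802180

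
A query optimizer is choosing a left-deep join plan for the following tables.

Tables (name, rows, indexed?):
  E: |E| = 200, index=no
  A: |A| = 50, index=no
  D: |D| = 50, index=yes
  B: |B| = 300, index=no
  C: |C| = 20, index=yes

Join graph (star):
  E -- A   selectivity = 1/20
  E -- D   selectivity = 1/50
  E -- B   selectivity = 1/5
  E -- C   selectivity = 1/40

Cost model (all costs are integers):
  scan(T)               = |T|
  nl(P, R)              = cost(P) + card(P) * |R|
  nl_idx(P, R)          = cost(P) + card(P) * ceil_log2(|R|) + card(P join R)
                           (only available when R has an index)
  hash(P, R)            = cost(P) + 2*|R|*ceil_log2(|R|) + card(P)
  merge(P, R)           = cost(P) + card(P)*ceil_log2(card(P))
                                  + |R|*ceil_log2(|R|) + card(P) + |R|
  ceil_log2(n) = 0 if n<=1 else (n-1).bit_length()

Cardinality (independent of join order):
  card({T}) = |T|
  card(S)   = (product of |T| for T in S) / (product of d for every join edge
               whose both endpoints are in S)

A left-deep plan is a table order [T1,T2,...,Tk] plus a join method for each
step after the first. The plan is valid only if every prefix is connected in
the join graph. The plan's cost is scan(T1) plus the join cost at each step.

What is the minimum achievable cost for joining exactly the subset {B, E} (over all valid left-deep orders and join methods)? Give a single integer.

Selinger DP over subsets of {B,E}:
  {E}: scan cost=200, card=200
  {B}: scan cost=300, card=300
  {BE}: card=12000; try (E,hash)→3800, (B,merge)→5000, (E,merge)→5100, (B,hash)→5800, (B,nl)→60200, (E,nl)→60300; best=3800 via (E,hash)

3800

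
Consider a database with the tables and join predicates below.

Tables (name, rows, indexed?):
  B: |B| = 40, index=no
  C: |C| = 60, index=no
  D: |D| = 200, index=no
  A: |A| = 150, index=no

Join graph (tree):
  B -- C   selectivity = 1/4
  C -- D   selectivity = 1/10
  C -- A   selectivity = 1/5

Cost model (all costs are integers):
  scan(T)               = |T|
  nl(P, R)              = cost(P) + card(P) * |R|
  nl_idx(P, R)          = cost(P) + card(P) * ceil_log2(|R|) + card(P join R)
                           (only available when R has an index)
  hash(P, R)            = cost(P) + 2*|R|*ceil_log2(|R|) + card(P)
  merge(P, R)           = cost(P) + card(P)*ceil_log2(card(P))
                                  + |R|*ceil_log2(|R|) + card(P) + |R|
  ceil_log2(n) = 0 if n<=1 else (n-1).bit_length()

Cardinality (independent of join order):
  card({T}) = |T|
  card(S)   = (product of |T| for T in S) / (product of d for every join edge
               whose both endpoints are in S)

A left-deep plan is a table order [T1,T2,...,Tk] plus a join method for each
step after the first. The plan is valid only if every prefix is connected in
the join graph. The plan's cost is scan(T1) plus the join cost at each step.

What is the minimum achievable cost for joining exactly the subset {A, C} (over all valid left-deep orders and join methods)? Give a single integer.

1020

Selinger DP over subsets of {A,C}:
  {C}: scan cost=60, card=60
  {A}: scan cost=150, card=150
  {AC}: card=1800; try (C,hash)→1020, (A,merge)→1830, (C,merge)→1920, (A,hash)→2520, (A,nl)→9060, (C,nl)→9150; best=1020 via (C,hash)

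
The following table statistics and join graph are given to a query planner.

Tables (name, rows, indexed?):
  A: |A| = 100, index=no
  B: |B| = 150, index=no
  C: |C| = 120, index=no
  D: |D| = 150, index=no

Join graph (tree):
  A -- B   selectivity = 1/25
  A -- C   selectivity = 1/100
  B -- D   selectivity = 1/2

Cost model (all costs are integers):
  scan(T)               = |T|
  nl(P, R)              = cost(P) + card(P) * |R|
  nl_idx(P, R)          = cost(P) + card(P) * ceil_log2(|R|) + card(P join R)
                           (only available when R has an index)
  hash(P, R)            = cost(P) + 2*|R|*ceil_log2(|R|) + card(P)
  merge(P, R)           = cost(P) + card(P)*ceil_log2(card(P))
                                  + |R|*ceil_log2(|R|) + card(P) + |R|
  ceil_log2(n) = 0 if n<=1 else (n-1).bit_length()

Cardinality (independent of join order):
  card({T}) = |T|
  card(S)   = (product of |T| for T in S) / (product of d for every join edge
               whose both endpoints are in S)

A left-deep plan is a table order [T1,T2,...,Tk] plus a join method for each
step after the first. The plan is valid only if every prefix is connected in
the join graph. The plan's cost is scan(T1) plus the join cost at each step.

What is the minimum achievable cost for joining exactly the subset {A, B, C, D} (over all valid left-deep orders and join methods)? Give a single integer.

7070

Selinger DP over subsets of {A,B,C,D}:
  {A}: scan cost=100, card=100
  {B}: scan cost=150, card=150
  {C}: scan cost=120, card=120
  {D}: scan cost=150, card=150
  {AB}: card=600; try (A,hash)→1700, (B,merge)→2250, (A,merge)→2300, (B,hash)→2600, (B,nl)→15100, (A,nl)→15150; best=1700 via (A,hash)
  {AC}: card=120; try (A,hash)→1640, (C,merge)→1860, (C,hash)→1880, (A,merge)→1880, (C,nl)→12100, (A,nl)→12120; best=1640 via (A,hash)
  {BD}: card=11250; try (D,hash)→2700, (B,hash)→2700, (D,merge)→2850, (B,merge)→2850, (D,nl)→22650, (B,nl)→22650; best=2700 via (D,hash)
  {ABC}: card=720; try (B,merge)→3950, (C,hash)→3980, (B,hash)→4160, (C,merge)→9260, (B,nl)→19640, (C,nl)→73700; best=3950 via (B,merge)
  {ABD}: card=45000; try (D,hash)→4700, (D,merge)→9650, (A,hash)→15350, (D,nl)→91700, (A,merge)→172250, (A,nl)→1127700; best=4700 via (D,hash)
  {ABCD}: card=54000; try (D,hash)→7070, (D,merge)→13220, (C,hash)→51380, (D,nl)→111950, (C,merge)→770660, (C,nl)→5404700; best=7070 via (D,hash)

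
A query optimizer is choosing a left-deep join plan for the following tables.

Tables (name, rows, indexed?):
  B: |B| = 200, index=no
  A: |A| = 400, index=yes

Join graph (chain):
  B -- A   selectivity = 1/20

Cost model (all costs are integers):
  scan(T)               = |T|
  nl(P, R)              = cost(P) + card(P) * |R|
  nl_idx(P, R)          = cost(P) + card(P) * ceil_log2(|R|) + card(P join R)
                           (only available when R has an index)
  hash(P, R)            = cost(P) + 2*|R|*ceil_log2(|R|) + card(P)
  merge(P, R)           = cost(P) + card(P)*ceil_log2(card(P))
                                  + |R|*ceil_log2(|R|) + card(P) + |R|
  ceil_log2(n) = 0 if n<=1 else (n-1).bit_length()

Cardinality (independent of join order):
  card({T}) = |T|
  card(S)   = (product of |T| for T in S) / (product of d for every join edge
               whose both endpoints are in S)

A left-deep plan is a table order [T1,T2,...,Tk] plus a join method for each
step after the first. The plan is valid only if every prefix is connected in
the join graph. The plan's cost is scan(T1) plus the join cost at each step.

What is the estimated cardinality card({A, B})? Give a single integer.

4000

Tables in S: A(400), B(200)
Edges inside S: B-A(d=20)
numerator = 400 * 200 = 80000
denominator = 20 = 20
card(S) = 80000 / 20 = 4000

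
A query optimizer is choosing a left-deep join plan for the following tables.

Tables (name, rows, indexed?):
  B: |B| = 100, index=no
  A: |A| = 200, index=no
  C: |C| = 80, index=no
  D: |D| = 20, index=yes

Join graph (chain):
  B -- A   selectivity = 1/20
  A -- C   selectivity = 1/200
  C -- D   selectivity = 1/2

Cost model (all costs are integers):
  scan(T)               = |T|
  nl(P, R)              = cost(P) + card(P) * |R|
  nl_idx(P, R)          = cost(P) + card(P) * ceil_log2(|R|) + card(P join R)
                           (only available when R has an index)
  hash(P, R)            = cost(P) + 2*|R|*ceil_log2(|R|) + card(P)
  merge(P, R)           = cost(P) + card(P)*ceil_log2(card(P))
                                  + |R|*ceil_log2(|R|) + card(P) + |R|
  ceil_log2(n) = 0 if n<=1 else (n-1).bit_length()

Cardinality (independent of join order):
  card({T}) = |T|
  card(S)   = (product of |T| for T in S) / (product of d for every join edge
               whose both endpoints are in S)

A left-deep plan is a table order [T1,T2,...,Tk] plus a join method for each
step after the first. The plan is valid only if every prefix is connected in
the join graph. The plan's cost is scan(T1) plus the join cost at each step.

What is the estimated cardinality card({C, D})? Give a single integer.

Tables in S: C(80), D(20)
Edges inside S: C-D(d=2)
numerator = 80 * 20 = 1600
denominator = 2 = 2
card(S) = 1600 / 2 = 800

800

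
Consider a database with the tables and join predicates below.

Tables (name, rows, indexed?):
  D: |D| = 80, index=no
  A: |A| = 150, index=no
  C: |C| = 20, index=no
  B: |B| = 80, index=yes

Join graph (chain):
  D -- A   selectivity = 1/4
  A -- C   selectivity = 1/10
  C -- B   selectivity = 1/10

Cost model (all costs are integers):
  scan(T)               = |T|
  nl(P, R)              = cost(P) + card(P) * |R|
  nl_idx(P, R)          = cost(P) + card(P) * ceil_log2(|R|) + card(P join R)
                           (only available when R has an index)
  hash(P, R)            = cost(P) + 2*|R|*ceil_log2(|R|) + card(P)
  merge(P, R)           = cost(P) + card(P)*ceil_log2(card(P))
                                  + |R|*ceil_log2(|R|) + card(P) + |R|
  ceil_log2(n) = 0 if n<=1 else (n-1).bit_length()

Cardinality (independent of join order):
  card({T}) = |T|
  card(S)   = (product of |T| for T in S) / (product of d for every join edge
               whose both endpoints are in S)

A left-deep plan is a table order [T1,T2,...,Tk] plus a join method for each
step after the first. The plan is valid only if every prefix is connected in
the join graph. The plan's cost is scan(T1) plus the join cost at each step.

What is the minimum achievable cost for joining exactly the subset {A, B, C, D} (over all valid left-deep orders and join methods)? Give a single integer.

Selinger DP over subsets of {A,B,C,D}:
  {D}: scan cost=80, card=80
  {A}: scan cost=150, card=150
  {C}: scan cost=20, card=20
  {B}: scan cost=80, card=80
  {AD}: card=3000; try (D,hash)→1420, (A,merge)→2070, (D,merge)→2140, (A,hash)→2560, (A,nl)→12080, (D,nl)→12150; best=1420 via (D,hash)
  {AC}: card=300; try (C,hash)→500, (A,merge)→1490, (C,merge)→1620, (A,hash)→2440, (A,nl)→3020, (C,nl)→3150; best=500 via (C,hash)
  {BC}: card=160; try (B,nl_idx)→320, (C,hash)→360, (B,merge)→780, (C,merge)→840, (B,hash)→1160, (B,nl)→1620 …(+1); best=320 via (B,nl_idx)
  {ACD}: card=6000; try (D,hash)→1920, (D,merge)→4140, (C,hash)→4620, (D,nl)→24500, (C,merge)→40540, (C,nl)→61420; best=1920 via (D,hash)
  {ABC}: card=2400; try (B,hash)→1920, (A,hash)→2880, (A,merge)→3110, (B,merge)→4140, (B,nl_idx)→5000, (A,nl)→24320 …(+1); best=1920 via (B,hash)
  {ABCD}: card=48000; try (D,hash)→5440, (B,hash)→9040, (D,merge)→33760, (B,merge)→86560, (B,nl_idx)→91920, (D,nl)→193920 …(+1); best=5440 via (D,hash)

5440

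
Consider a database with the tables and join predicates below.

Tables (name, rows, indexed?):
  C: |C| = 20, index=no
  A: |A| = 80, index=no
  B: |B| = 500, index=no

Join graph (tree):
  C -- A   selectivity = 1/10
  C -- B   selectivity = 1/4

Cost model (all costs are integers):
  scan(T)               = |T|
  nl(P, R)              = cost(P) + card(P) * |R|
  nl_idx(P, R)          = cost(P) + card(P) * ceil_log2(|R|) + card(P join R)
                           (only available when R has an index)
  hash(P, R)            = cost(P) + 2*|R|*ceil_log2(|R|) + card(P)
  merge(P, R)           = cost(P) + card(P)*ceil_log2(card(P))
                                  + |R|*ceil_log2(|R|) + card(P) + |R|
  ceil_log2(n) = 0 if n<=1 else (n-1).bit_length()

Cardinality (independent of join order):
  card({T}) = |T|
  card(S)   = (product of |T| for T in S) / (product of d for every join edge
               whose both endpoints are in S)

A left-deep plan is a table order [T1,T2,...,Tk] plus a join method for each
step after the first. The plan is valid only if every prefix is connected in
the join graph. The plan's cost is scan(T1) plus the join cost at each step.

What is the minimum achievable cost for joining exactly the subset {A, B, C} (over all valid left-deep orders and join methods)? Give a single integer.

4820

Selinger DP over subsets of {A,B,C}:
  {C}: scan cost=20, card=20
  {A}: scan cost=80, card=80
  {B}: scan cost=500, card=500
  {AC}: card=160; try (C,hash)→360, (A,merge)→780, (C,merge)→840, (A,hash)→1160, (A,nl)→1620, (C,nl)→1680; best=360 via (C,hash)
  {BC}: card=2500; try (C,hash)→1200, (B,merge)→5140, (C,merge)→5620, (B,hash)→9040, (B,nl)→10020, (C,nl)→10500; best=1200 via (C,hash)
  {ABC}: card=20000; try (A,hash)→4820, (B,merge)→6800, (B,hash)→9520, (A,merge)→34340, (B,nl)→80360, (A,nl)→201200; best=4820 via (A,hash)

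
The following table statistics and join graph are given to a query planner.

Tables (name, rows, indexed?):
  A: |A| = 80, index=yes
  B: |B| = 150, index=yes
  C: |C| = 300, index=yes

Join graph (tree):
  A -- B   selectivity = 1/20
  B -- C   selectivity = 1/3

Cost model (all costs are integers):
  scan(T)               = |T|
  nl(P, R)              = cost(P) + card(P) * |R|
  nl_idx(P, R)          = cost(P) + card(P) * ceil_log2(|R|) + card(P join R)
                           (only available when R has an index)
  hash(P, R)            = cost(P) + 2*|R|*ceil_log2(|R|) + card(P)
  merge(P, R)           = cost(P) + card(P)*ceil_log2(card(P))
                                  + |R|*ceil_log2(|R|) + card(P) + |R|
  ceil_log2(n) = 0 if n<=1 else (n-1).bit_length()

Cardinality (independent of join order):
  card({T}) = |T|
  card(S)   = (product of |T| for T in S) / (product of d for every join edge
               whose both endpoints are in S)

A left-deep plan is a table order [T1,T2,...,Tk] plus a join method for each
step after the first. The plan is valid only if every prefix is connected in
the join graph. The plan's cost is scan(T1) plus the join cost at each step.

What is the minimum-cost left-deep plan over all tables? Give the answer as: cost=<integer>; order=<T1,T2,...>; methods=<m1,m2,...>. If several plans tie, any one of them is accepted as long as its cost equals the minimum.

cost=7320; order=A,B,C; methods=nl_idx,hash

Selinger DP (subsets sized 1..n):
  {A}: scan cost=80, card=80
  {B}: scan cost=150, card=150
  {C}: scan cost=300, card=300
  {AB}: card=600; try (B,nl_idx)→1320, (A,hash)→1420, (A,nl_idx)→1800, (B,merge)→2070, (A,merge)→2140, (B,hash)→2560 …(+2); best=1320 via (B,nl_idx)
  {BC}: card=15000; try (B,hash)→3000, (C,merge)→4500, (B,merge)→4650, (C,hash)→5700, (C,nl_idx)→16500, (B,nl_idx)→17700 …(+2); best=3000 via (B,hash)
  {ABC}: card=60000; try (C,hash)→7320, (C,merge)→10920, (A,hash)→19120, (C,nl_idx)→66720, (A,nl_idx)→168000, (C,nl)→181320 …(+2); best=7320 via (C,hash)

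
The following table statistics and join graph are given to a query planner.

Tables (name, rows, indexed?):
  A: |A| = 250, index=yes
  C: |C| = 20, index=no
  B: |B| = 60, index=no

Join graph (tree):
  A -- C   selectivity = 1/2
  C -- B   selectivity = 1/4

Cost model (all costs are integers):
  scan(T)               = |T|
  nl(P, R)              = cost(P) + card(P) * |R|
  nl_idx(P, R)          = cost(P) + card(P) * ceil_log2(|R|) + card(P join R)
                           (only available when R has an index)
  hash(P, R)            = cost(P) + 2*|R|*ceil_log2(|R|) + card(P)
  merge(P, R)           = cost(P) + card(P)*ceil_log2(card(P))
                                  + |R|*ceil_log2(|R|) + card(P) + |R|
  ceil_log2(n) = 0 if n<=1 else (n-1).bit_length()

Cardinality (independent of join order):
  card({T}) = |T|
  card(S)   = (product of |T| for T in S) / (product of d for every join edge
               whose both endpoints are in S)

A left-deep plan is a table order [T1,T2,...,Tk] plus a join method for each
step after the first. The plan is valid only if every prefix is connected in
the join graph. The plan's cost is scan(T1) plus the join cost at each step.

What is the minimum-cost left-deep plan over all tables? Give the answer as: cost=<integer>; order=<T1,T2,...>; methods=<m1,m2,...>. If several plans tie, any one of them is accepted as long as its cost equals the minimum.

Selinger DP (subsets sized 1..n):
  {A}: scan cost=250, card=250
  {C}: scan cost=20, card=20
  {B}: scan cost=60, card=60
  {AC}: card=2500; try (C,hash)→700, (A,merge)→2390, (C,merge)→2620, (A,nl_idx)→2680, (A,hash)→4040, (A,nl)→5020 …(+1); best=700 via (C,hash)
  {BC}: card=300; try (C,hash)→320, (B,merge)→560, (C,merge)→600, (B,hash)→760, (B,nl)→1220, (C,nl)→1260; best=320 via (C,hash)
  {ABC}: card=37500; try (B,hash)→3920, (A,hash)→4620, (A,merge)→5570, (B,merge)→33620, (A,nl_idx)→40220, (A,nl)→75320 …(+1); best=3920 via (B,hash)

cost=3920; order=A,C,B; methods=hash,hash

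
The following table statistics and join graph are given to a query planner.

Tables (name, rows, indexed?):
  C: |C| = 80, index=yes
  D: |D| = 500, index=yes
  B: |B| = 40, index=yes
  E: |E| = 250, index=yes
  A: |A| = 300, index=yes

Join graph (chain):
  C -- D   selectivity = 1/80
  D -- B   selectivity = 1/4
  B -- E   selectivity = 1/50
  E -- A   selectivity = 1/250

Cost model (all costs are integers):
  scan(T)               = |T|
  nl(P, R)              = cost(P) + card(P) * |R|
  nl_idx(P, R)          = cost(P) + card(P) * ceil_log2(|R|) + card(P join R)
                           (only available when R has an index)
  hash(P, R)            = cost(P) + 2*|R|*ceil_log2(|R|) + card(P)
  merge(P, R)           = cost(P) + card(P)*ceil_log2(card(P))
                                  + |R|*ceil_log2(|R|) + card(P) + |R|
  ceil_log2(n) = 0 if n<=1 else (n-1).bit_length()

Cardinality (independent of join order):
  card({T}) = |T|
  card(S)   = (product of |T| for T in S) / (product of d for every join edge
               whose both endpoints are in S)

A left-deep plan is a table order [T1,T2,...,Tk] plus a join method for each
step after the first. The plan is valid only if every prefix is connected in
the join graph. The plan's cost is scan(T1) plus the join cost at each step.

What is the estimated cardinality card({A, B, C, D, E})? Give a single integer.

30000

Tables in S: A(300), B(40), C(80), D(500), E(250)
Edges inside S: C-D(d=80), D-B(d=4), B-E(d=50), E-A(d=250)
numerator = 300 * 40 * 80 * 500 * 250 = 120000000000
denominator = 80 * 4 * 50 * 250 = 4000000
card(S) = 120000000000 / 4000000 = 30000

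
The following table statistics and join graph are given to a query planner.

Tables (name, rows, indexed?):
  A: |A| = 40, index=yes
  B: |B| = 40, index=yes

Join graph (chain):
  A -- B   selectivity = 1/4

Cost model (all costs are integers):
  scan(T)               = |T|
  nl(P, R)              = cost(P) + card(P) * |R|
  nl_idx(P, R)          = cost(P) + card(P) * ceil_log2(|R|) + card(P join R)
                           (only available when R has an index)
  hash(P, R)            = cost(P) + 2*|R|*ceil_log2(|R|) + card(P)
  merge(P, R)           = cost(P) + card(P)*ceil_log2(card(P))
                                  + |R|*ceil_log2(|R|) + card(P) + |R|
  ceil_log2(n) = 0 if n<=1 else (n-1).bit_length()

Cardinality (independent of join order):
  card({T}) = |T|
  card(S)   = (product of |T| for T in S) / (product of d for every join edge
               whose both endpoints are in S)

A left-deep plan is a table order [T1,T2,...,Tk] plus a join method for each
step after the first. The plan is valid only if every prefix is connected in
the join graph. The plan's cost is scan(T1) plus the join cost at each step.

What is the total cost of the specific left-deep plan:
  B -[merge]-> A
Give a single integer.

600

step 1: scan B: cost=40, card=40
step 2: join A via merge
    card(P join A) = 40*40/(4) = 400
    cost = 40 + 40*6 + 40*6 + 40 + 40 = 600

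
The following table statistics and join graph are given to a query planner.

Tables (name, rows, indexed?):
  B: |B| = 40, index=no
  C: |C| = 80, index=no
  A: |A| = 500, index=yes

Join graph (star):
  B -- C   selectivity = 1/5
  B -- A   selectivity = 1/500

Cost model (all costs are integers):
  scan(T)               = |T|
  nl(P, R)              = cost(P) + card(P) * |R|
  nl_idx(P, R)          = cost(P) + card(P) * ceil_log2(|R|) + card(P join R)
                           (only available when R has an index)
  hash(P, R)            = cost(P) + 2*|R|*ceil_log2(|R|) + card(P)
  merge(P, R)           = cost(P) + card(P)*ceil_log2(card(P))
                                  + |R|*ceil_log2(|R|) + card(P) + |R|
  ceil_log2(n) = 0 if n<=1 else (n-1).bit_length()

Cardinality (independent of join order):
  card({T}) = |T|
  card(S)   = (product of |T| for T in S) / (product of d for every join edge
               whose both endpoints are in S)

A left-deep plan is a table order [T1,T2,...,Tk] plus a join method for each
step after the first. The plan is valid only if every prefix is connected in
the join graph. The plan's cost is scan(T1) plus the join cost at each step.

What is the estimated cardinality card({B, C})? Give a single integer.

Tables in S: B(40), C(80)
Edges inside S: B-C(d=5)
numerator = 40 * 80 = 3200
denominator = 5 = 5
card(S) = 3200 / 5 = 640

640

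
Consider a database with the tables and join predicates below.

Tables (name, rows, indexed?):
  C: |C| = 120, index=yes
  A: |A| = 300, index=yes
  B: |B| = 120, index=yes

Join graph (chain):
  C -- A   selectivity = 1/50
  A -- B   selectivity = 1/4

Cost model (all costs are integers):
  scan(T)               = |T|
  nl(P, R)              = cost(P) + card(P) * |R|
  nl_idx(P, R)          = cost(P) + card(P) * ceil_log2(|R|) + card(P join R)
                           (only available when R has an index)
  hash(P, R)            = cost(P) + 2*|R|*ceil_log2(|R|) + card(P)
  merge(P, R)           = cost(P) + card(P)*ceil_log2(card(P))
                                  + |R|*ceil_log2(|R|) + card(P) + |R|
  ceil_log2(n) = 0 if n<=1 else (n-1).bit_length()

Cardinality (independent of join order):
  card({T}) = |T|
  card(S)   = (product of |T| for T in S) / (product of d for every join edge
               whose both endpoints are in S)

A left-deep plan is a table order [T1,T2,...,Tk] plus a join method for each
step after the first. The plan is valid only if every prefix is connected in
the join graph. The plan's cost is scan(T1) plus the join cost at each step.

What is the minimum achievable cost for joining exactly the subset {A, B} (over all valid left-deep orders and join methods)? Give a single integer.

Selinger DP over subsets of {A,B}:
  {A}: scan cost=300, card=300
  {B}: scan cost=120, card=120
  {AB}: card=9000; try (B,hash)→2280, (A,merge)→4080, (B,merge)→4260, (A,hash)→5640, (A,nl_idx)→10200, (B,nl_idx)→11400 …(+2); best=2280 via (B,hash)

2280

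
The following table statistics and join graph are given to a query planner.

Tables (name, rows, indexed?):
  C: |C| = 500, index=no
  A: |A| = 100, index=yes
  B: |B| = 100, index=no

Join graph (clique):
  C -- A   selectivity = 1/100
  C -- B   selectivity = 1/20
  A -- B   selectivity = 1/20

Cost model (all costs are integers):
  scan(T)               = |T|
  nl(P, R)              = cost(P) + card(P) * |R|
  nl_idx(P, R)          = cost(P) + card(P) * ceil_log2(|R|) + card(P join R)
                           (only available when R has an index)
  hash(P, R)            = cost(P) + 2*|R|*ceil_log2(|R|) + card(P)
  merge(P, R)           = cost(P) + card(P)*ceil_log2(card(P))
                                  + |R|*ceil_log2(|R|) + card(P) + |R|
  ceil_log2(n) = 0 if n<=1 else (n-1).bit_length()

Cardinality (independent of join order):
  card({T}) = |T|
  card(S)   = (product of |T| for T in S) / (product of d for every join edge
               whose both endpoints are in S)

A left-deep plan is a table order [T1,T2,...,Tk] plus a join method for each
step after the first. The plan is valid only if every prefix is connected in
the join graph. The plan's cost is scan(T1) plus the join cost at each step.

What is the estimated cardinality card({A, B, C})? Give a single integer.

Tables in S: A(100), B(100), C(500)
Edges inside S: C-A(d=100), C-B(d=20), A-B(d=20)
numerator = 100 * 100 * 500 = 5000000
denominator = 100 * 20 * 20 = 40000
card(S) = 5000000 / 40000 = 125

125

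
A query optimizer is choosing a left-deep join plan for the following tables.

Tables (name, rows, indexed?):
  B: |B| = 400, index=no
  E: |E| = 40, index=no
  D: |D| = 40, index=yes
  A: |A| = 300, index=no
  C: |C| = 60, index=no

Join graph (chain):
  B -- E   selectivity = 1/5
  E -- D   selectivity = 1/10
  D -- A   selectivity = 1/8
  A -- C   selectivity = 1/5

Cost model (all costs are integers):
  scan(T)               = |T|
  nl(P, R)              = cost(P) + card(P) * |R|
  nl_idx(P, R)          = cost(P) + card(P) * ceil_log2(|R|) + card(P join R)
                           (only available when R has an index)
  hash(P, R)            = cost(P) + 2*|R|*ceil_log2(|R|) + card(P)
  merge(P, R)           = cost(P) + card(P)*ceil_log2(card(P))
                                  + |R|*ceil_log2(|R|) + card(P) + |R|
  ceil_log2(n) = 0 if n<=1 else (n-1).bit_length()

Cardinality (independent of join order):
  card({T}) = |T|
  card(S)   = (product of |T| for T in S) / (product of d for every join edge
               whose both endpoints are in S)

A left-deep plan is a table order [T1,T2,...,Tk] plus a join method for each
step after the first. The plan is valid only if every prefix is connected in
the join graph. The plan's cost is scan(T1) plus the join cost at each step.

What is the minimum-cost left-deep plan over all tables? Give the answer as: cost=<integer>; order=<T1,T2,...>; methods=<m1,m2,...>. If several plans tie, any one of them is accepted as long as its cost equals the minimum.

cost=88980; order=A,D,E,C,B; methods=hash,hash,hash,hash

Selinger DP (subsets sized 1..n):
  {B}: scan cost=400, card=400
  {E}: scan cost=40, card=40
  {D}: scan cost=40, card=40
  {A}: scan cost=300, card=300
  {C}: scan cost=60, card=60
  {BE}: card=3200; try (E,hash)→1280, (B,merge)→4320, (E,merge)→4680, (B,hash)→7280, (B,nl)→16040, (E,nl)→16400; best=1280 via (E,hash)
  {DE}: card=160; try (D,nl_idx)→440, (E,hash)→560, (D,hash)→560, (E,merge)→600, (D,merge)→600, (E,nl)→1640 …(+1); best=440 via (D,nl_idx)
  {AD}: card=1500; try (D,hash)→1080, (A,merge)→3320, (D,merge)→3580, (D,nl_idx)→3600, (A,hash)→5480, (A,nl)→12040 …(+1); best=1080 via (D,hash)
  {AC}: card=3600; try (C,hash)→1320, (A,merge)→3480, (C,merge)→3720, (A,hash)→5520, (A,nl)→18060, (C,nl)→18300; best=1320 via (C,hash)
  {BDE}: card=12800; try (D,hash)→4960, (B,merge)→5880, (B,hash)→7800, (D,nl_idx)→33280, (D,merge)→43160, (B,nl)→64440 …(+1); best=4960 via (D,hash)
  {ADE}: card=6000; try (E,hash)→3060, (A,merge)→4880, (A,hash)→6000, (E,merge)→19360, (A,nl)→48440, (E,nl)→61080; best=3060 via (E,hash)
  {ACD}: card=18000; try (C,hash)→3300, (D,hash)→5400, (C,merge)→19500, (D,nl_idx)→40920, (D,merge)→48400, (C,nl)→91080 …(+1); best=3300 via (C,hash)
  {ABDE}: card=480000; try (B,hash)→16260, (A,hash)→23160, (B,merge)→91060, (A,merge)→199960, (B,nl)→2403060, (A,nl)→3844960; best=16260 via (B,hash)
  {ACDE}: card=72000; try (C,hash)→9780, (E,hash)→21780, (C,merge)→87480, (E,merge)→291580, (C,nl)→363060, (E,nl)→723300; best=9780 via (C,hash)
  {ABCDE}: card=5760000; try (B,hash)→88980, (C,hash)→496980, (B,merge)→1309780, (C,merge)→9616680, (B,nl)→28809780, (C,nl)→28816260; best=88980 via (B,hash)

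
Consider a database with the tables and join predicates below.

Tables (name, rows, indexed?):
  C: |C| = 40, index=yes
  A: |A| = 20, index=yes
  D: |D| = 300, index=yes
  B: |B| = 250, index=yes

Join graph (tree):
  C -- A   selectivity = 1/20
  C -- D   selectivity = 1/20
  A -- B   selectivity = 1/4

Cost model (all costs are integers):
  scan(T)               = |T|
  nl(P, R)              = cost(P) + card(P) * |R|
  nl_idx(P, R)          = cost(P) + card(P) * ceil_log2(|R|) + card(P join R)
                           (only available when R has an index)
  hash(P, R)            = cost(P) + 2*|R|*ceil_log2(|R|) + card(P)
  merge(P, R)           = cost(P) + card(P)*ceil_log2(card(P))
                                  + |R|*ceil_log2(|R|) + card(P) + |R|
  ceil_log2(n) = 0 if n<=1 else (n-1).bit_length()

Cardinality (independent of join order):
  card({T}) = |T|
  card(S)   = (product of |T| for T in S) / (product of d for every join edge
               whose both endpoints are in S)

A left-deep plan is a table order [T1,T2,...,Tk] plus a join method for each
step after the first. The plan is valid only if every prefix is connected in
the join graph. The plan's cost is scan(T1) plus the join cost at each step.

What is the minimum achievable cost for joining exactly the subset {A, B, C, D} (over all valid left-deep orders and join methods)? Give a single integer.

Selinger DP over subsets of {A,B,C,D}:
  {C}: scan cost=40, card=40
  {A}: scan cost=20, card=20
  {D}: scan cost=300, card=300
  {B}: scan cost=250, card=250
  {AC}: card=40; try (C,nl_idx)→180, (A,hash)→280, (A,nl_idx)→280, (C,merge)→420, (A,merge)→440, (C,hash)→520 …(+2); best=180 via (C,nl_idx)
  {CD}: card=600; try (D,nl_idx)→1000, (C,hash)→1080, (C,nl_idx)→2700, (D,merge)→3320, (C,merge)→3580, (D,hash)→5480 …(+2); best=1000 via (D,nl_idx)
  {AB}: card=1250; try (A,hash)→700, (B,nl_idx)→1430, (B,merge)→2390, (A,merge)→2620, (A,nl_idx)→2750, (B,hash)→4040 …(+2); best=700 via (A,hash)
  {ACD}: card=600; try (D,nl_idx)→1140, (A,hash)→1800, (D,merge)→3460, (A,nl_idx)→4600, (D,hash)→5620, (A,merge)→7720 …(+2); best=1140 via (D,nl_idx)
  {ABC}: card=2500; try (C,hash)→2430, (B,merge)→2710, (B,nl_idx)→3000, (B,hash)→4220, (B,nl)→10180, (C,nl_idx)→10700 …(+2); best=2430 via (C,hash)
  {ABCD}: card=37500; try (B,hash)→5740, (B,merge)→9990, (D,hash)→10330, (D,merge)→37930, (B,nl_idx)→43440, (D,nl_idx)→62430 …(+2); best=5740 via (B,hash)

5740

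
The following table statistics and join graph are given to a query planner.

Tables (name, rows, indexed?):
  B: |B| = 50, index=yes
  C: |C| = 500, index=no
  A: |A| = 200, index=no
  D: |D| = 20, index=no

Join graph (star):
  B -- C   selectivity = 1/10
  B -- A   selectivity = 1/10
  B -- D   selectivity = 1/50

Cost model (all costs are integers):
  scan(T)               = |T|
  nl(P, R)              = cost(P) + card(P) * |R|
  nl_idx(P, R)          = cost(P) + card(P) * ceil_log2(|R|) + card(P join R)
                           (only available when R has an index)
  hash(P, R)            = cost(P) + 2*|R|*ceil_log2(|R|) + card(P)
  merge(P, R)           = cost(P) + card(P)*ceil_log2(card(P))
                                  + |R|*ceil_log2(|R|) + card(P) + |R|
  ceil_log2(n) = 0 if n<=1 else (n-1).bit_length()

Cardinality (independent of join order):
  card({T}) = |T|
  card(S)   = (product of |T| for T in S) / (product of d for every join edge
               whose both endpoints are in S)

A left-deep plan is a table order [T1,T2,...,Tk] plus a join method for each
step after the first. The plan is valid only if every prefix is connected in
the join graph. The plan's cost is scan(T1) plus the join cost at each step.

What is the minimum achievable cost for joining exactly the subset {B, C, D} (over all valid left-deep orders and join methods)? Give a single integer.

4300

Selinger DP over subsets of {B,C,D}:
  {B}: scan cost=50, card=50
  {C}: scan cost=500, card=500
  {D}: scan cost=20, card=20
  {BC}: card=2500; try (B,hash)→1600, (C,merge)→5400, (B,merge)→5850, (B,nl_idx)→6000, (C,hash)→9100, (C,nl)→25050 …(+1); best=1600 via (B,hash)
  {BD}: card=20; try (B,nl_idx)→160, (D,hash)→300, (B,merge)→490, (D,merge)→520, (B,hash)→640, (B,nl)→1020 …(+1); best=160 via (B,nl_idx)
  {BCD}: card=1000; try (D,hash)→4300, (C,merge)→5280, (C,hash)→9180, (C,nl)→10160, (D,merge)→34220, (D,nl)→51600; best=4300 via (D,hash)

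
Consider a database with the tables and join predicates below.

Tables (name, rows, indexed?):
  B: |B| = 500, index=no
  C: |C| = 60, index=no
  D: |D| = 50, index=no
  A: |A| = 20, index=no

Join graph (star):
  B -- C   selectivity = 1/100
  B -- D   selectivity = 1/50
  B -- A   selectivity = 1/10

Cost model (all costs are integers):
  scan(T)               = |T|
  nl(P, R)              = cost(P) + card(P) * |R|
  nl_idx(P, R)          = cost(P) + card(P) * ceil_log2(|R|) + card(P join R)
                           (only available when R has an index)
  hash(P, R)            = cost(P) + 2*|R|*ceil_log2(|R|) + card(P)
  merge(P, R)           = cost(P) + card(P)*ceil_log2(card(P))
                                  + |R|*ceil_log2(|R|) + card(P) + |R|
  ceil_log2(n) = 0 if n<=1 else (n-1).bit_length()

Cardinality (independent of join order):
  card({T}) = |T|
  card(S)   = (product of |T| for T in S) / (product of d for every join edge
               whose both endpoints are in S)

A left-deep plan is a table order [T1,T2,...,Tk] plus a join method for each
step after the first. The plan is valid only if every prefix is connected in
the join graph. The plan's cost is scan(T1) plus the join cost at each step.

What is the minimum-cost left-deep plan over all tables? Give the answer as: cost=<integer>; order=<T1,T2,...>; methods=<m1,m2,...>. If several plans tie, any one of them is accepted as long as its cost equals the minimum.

cost=3120; order=B,C,D,A; methods=hash,hash,hash

Selinger DP (subsets sized 1..n):
  {B}: scan cost=500, card=500
  {C}: scan cost=60, card=60
  {D}: scan cost=50, card=50
  {A}: scan cost=20, card=20
  {BC}: card=300; try (C,hash)→1720, (B,merge)→5480, (C,merge)→5920, (B,hash)→9120, (B,nl)→30060, (C,nl)→30500; best=1720 via (C,hash)
  {BD}: card=500; try (D,hash)→1600, (B,merge)→5400, (D,merge)→5850, (B,hash)→9100, (B,nl)→25050, (D,nl)→25500; best=1600 via (D,hash)
  {AB}: card=1000; try (A,hash)→1200, (B,merge)→5140, (A,merge)→5620, (B,hash)→9040, (B,nl)→10020, (A,nl)→10500; best=1200 via (A,hash)
  {BCD}: card=300; try (D,hash)→2620, (C,hash)→2820, (D,merge)→5070, (C,merge)→7020, (D,nl)→16720, (C,nl)→31600; best=2620 via (D,hash)
  {ABC}: card=600; try (A,hash)→2220, (C,hash)→2920, (A,merge)→4840, (A,nl)→7720, (C,merge)→12620, (C,nl)→61200; best=2220 via (A,hash)
  {ABD}: card=1000; try (A,hash)→2300, (D,hash)→2800, (A,merge)→6720, (A,nl)→11600, (D,merge)→12550, (D,nl)→51200; best=2300 via (A,hash)
  {ABCD}: card=600; try (A,hash)→3120, (D,hash)→3420, (C,hash)→4020, (A,merge)→5740, (A,nl)→8620, (D,merge)→9170 …(+3); best=3120 via (A,hash)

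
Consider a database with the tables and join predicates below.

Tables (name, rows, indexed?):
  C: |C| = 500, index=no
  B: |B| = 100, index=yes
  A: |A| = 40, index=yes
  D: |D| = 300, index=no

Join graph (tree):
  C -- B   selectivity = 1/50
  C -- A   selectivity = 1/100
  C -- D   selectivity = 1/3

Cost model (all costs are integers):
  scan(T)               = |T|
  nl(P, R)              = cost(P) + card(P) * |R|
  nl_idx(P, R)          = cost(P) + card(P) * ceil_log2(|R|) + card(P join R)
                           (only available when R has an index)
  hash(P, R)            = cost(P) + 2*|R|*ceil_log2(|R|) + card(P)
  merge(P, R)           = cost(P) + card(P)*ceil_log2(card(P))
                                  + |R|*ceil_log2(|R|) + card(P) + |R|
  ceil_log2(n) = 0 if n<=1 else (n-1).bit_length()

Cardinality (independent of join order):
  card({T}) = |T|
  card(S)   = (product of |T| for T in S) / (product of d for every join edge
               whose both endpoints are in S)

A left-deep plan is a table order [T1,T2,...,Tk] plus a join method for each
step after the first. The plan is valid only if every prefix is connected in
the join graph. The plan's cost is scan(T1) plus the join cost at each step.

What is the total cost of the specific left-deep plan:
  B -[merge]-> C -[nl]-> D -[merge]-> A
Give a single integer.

2106180

step 1: scan B: cost=100, card=100
step 2: join C via merge
    card(P join C) = 100*500/(50) = 1000
    cost = 100 + 100*7 + 500*9 + 100 + 500 = 5900
step 3: join D via nl
    card(P join D) = 1000*300/(3) = 100000
    cost = 5900 + 1000*300 = 305900
step 4: join A via merge
    card(P join A) = 100000*40/(100) = 40000
    cost = 305900 + 100000*17 + 40*6 + 100000 + 40 = 2106180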